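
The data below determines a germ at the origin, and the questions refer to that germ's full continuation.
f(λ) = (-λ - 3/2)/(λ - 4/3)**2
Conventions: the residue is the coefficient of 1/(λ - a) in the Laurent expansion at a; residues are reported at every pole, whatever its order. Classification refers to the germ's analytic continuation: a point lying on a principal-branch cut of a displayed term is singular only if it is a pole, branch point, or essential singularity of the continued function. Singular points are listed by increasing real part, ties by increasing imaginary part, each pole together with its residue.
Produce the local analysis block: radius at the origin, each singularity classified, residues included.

Radius of convergence at 0: 4/3.
At 4/3: a pole of order 2; residue -1.

Denominator factor (λ - 4/3)^2: pole of order 2 at 4/3, modulus 4/3.
The radius of convergence is the smallest modulus among the singular points: 4/3.
At the order-2 pole 4/3 set g(λ) = (λ - (4/3))^2*f(λ) = -λ - 3/2.
Order-2 pole: residue = g'(a); g'(4/3) = -1, so the residue is -1.


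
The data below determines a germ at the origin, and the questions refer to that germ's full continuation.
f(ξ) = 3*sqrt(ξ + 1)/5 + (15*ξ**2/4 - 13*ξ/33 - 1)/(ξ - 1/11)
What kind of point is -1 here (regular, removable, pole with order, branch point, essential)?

The term (3/5)*sqrt(1 - ξ/(-1)) has argument 1 - -1/(-1) = 0 at -1: a square-root (algebraic, two-sheeted) branch point; the remaining terms are analytic or single-valued there.

The point is an algebraic (square-root) branch point.


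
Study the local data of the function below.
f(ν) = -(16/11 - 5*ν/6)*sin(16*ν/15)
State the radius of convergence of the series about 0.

The factor -sin(16*ν/15) is entire and contributes no finite singular point.
The polynomial part has no poles.
No finite singular points: the Taylor series at 0 converges everywhere.

The radius of convergence is infinite.


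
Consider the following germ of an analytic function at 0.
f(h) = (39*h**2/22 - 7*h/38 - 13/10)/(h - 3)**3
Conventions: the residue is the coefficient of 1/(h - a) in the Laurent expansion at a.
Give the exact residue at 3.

The residue is 39/22.

At the order-3 pole 3 set g(h) = (h - (3))^3*f(h) = 39*h**2/22 - 7*h/38 - 13/10.
Order-3 pole: residue = g''(a)/2; g''(3) = 39/11, so the residue is 39/22.


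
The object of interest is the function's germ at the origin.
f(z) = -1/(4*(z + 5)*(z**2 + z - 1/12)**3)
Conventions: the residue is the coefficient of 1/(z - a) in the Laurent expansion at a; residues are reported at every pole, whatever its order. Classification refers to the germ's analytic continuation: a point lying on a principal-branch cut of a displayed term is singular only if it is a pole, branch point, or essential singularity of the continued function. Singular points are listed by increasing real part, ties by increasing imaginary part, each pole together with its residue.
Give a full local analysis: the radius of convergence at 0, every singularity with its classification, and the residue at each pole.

Radius of convergence at 0: -1/2 + (1/3)*sqrt(3).
At -5: a pole of order 1; residue -432/13651919.
At -1/2 - (1/3)*sqrt(3): a pole of order 3; residue 216/13651919 + (40743081/436861408)*sqrt(3).
At -1/2 + (1/3)*sqrt(3): a pole of order 3; residue 216/13651919 - (40743081/436861408)*sqrt(3).

Denominator factor (z + 5): pole of order 1 at -5, modulus 5.
Denominator factor (z**2 + z - 1/12)^3: discriminant 4/3, real irrational roots -1/2 + (1/3)*sqrt(3) and -1/2 - (1/3)*sqrt(3); poles of order 3, moduli -1/2 + (1/3)*sqrt(3) and 1/2 + (1/3)*sqrt(3).
The radius of convergence is the smallest modulus among the singular points: -1/2 + (1/3)*sqrt(3).
At the order-1 pole -5 set g(z) = (z - (-5))*f(z) = -1/(4*(z**2 + z - 1/12)**3).
Simple pole: residue = g(a) at a = -5, which is -432/13651919.
The factor z**2 + z - 1/12 splits as (z - a)(z - a') with a = -1/2 - (1/3)*sqrt(3), a' = -1/2 + (1/3)*sqrt(3). At the order-3 pole a set g(z) = (z - a)^3*f(z) = [-1/(4*(z + 5))] / (z - a')^3.
Order-3 pole: residue = g''(a)/2; g''(-1/2 - (1/3)*sqrt(3)) = 432/13651919 + (40743081/218430704)*sqrt(3), so the residue is 216/13651919 + (40743081/436861408)*sqrt(3).
The factor z**2 + z - 1/12 splits as (z - a)(z - a') with a = -1/2 + (1/3)*sqrt(3), a' = -1/2 - (1/3)*sqrt(3). At the order-3 pole a set g(z) = (z - a)^3*f(z) = [-1/(4*(z + 5))] / (z - a')^3.
Order-3 pole: residue = g''(a)/2; g''(-1/2 + (1/3)*sqrt(3)) = 432/13651919 - (40743081/218430704)*sqrt(3), so the residue is 216/13651919 - (40743081/436861408)*sqrt(3).
List the singular points by increasing real part (a conjugate pair: the negative imaginary part first).


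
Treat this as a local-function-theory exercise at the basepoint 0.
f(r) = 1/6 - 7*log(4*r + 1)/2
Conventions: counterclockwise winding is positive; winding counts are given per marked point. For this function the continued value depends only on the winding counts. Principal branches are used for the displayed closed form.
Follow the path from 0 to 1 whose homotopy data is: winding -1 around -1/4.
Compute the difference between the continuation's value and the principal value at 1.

The rational part is single-valued and drops out of the difference; each branch term changes only by its own monodromy.
(-7/2)*log(1 - r/(-1/4)): each positive loop around -1/4 adds 2*pi*i to the log, so winding -1 contributes (-7/2)*(-1)*2*pi*i = (7)*pi*i.
Summing the contributions at r = 1 gives (7)*pi*i.

Continued minus principal equals (7)*pi*i.


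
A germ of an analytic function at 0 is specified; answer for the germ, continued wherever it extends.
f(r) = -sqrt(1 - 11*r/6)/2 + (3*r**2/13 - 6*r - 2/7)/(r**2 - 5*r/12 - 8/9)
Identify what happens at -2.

The point is a regular point.

Denominator factors: r**2 - 5*r/12 - 8/9 = 71/18 at r = -2 — none vanishes.
Branch term sqrt(1 - r/(6/11)): argument at -2 is 14/3, nonzero, so -2 is not its branch point (a point on a principal cut is still regular for the continued germ).
So the germ continues analytically to -2.


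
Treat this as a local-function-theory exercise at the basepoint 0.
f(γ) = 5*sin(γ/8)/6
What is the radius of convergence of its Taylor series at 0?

The factor -sin(γ/8) is entire and contributes no finite singular point.
The polynomial part has no poles.
No finite singular points: the Taylor series at 0 converges everywhere.

The radius of convergence is infinite.


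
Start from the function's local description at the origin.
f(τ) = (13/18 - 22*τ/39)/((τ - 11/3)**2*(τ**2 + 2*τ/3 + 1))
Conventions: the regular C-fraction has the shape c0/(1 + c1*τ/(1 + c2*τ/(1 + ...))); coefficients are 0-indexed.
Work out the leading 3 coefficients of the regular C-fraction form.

The regular C-fraction coefficients are [13/242, 5032/5577, -7337601/4677244].

Taylor coefficients (expand at 0): a_0 = 13/242, a_1 = -2516/51909, a_2 = -55339/1712997.
c0 = a_0 = 13/242. Peel one level at a time: if S = 1 + c*τ/S' with S'(0) = 1, then c is the τ-coefficient of S and S' = c*τ/(S - 1).
S_1 = c0/f = 1 + (5032/5577)*τ + (4891734/3455881)*τ^2 + ...; c1 = 5032/5577.
S_2 = c1*τ/(S_1 - 1) = 1 + (-7337601/4677244)*τ + ...; c2 = -7337601/4677244.


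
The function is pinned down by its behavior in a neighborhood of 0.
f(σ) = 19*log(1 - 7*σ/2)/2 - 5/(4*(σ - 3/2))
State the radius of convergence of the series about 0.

Denominator factor (σ - 3/2): pole of order 1 at 3/2, modulus 3/2.
Branch term (19/2)*log(1 - σ/(2/7)): its argument vanishes at σ = 2/7, a logarithmic branch point, modulus 2/7.
The radius of convergence is the smallest modulus among the singular points: 2/7.

The radius of convergence is 2/7.


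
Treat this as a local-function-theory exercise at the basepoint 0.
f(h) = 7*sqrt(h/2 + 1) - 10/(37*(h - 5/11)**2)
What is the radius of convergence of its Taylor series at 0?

Denominator factor (h - 5/11)^2: pole of order 2 at 5/11, modulus 5/11.
Branch term (7)*sqrt(1 - h/(-2)): its argument vanishes at h = -2, a square-root branch point, modulus 2.
The radius of convergence is the smallest modulus among the singular points: 5/11.

The radius of convergence is 5/11.


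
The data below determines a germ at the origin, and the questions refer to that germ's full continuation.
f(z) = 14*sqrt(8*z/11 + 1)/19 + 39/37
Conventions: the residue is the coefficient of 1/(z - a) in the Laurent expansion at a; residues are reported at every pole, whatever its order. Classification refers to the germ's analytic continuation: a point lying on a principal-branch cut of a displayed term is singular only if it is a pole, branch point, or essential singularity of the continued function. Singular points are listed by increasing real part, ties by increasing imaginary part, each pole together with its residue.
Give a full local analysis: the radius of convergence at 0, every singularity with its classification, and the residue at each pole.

Branch term (14/19)*sqrt(1 - z/(-11/8)): its argument vanishes at z = -11/8, a square-root branch point, modulus 11/8.
The radius of convergence is the smallest modulus among the singular points: 11/8.

Radius of convergence at 0: 11/8.
At -11/8: an algebraic (square-root) branch point.


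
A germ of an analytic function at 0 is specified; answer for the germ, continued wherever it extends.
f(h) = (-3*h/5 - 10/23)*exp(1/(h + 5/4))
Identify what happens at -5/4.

The exponent 1/(h - (-5/4)) has a pole at -5/4, so exp(1/(h - (-5/4))) takes every nonzero value near it: an essential singularity (not a pole of any order).

The point is an essential singularity.


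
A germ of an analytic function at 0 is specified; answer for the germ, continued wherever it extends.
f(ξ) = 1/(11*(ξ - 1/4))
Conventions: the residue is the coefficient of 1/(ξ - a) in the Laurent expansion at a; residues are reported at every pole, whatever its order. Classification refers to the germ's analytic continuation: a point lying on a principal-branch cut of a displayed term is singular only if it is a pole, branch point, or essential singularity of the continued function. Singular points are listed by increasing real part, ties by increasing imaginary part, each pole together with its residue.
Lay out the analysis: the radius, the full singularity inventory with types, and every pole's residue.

Denominator factor (ξ - 1/4): pole of order 1 at 1/4, modulus 1/4.
The radius of convergence is the smallest modulus among the singular points: 1/4.
At the order-1 pole 1/4 set g(ξ) = (ξ - (1/4))*f(ξ) = 1/11.
Simple pole: residue = g(a) at a = 1/4, which is 1/11.

Radius of convergence at 0: 1/4.
At 1/4: a pole of order 1; residue 1/11.


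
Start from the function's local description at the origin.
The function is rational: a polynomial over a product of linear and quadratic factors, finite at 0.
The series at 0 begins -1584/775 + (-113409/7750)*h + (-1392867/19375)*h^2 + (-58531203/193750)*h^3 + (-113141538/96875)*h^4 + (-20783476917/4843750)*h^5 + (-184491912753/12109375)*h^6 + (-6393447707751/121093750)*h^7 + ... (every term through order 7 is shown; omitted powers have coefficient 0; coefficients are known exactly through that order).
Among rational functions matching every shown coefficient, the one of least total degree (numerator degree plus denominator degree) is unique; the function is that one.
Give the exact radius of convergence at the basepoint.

The radius of convergence is 1/3.

No rational of total degree below 5 reproduces all 8 coefficients; solving the [1/4] Pade equations on them gives f(h) = (5*h/32 - 11/31)/((h - 5/4)**2*(h - 1/3)**2), whose expansion matches every shown term.
Denominator factor (h - 5/4)^2: pole of order 2 at 5/4, modulus 5/4.
Denominator factor (h - 1/3)^2: pole of order 2 at 1/3, modulus 1/3.
The radius of convergence is the smallest modulus among the singular points: 1/3.


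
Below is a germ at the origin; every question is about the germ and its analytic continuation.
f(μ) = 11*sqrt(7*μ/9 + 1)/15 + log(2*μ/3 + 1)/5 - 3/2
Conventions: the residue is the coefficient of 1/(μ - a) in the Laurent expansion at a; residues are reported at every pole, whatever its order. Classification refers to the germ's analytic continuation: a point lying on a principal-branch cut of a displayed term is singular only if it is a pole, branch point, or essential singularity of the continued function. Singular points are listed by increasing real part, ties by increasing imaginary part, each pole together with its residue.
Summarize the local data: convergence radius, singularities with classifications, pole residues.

Branch term (1/5)*log(1 - μ/(-3/2)): its argument vanishes at μ = -3/2, a logarithmic branch point, modulus 3/2.
Branch term (11/15)*sqrt(1 - μ/(-9/7)): its argument vanishes at μ = -9/7, a square-root branch point, modulus 9/7.
The radius of convergence is the smallest modulus among the singular points: 9/7.
List the singular points by increasing real part (a conjugate pair: the negative imaginary part first).

Radius of convergence at 0: 9/7.
At -3/2: a logarithmic branch point.
At -9/7: an algebraic (square-root) branch point.


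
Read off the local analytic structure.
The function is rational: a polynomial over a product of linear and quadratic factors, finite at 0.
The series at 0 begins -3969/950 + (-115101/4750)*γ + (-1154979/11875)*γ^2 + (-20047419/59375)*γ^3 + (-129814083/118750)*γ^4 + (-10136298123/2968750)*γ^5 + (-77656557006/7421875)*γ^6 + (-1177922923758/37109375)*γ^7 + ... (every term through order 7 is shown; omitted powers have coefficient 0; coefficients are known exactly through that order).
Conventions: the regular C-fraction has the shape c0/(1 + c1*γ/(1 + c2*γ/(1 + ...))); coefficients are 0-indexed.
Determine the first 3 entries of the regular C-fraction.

Taylor coefficients (read off): a_0 = -3969/950, a_1 = -115101/4750, a_2 = -1154979/11875.
c0 = a_0 = -3969/950. Peel one level at a time: if S = 1 + c*γ/S' with S'(0) = 1, then c is the γ-coefficient of S and S' = c*γ/(S - 1).
S_1 = c0/f = 1 + (-29/5)*γ + (259/25)*γ^2 + ...; c1 = -29/5.
S_2 = c1*γ/(S_1 - 1) = 1 + (259/145)*γ + ...; c2 = 259/145.

The regular C-fraction coefficients are [-3969/950, -29/5, 259/145].


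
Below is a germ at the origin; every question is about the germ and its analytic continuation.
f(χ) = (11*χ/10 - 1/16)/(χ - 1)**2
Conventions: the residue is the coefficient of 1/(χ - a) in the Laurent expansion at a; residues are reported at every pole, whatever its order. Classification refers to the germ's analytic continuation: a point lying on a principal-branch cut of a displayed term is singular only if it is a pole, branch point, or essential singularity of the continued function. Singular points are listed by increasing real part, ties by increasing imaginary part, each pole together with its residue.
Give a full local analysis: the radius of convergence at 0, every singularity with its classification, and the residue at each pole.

Denominator factor (χ - 1)^2: pole of order 2 at 1, modulus 1.
The radius of convergence is the smallest modulus among the singular points: 1.
At the order-2 pole 1 set g(χ) = (χ - (1))^2*f(χ) = 11*χ/10 - 1/16.
Order-2 pole: residue = g'(a); g'(1) = 11/10, so the residue is 11/10.

Radius of convergence at 0: 1.
At 1: a pole of order 2; residue 11/10.


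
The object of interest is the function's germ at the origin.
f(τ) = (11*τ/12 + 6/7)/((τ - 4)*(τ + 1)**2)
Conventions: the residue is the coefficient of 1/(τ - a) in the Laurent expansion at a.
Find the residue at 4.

At the order-1 pole 4 set g(τ) = (τ - (4))*f(τ) = (11*τ/12 + 6/7)/(τ + 1)**2.
Simple pole: residue = g(a) at a = 4, which is 19/105.

The residue is 19/105.


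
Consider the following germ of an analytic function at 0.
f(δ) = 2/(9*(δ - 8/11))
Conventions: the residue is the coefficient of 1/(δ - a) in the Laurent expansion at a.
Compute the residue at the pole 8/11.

At the order-1 pole 8/11 set g(δ) = (δ - (8/11))*f(δ) = 2/9.
Simple pole: residue = g(a) at a = 8/11, which is 2/9.

The residue is 2/9.


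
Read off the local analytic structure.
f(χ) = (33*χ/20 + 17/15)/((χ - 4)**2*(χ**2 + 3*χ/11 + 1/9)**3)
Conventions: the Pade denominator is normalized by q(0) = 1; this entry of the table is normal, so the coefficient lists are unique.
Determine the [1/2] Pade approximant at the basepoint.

The Pade approximant has numerator coefficients [4131/80, -485385047919/4133638960]; denominator coefficients [1, 647692349/206681948, 12097771234/568375357].

Taylor coefficients needed (expand at 0): a_0 = 4131/80, a_1 = -196587/704, a_2 = -34695297/154880, a_3 = 45288202329/6814720.
Write the denominator as Q(χ) = 1 + q1*χ + q2*χ^2. Requiring Q*f - P = O(χ^4) with deg P <= 1 kills the coefficients of χ^2..χ^3 in Q*f:
  χ^2: a_2 + q1*a_1 + q2*a_0 = 0, i.e. -34695297/154880 + (-196587/704)*q1 + (4131/80)*q2 = 0.
  χ^3: a_3 + q1*a_2 + q2*a_1 = 0, i.e. 45288202329/6814720 + (-34695297/154880)*q1 + (-196587/704)*q2 = 0.
Solving this linear system: q1 = 647692349/206681948, q2 = 12097771234/568375357.
The numerator is Q*f truncated at degree 1: P0 = a_0 = 4131/80; P1 = a_1 + q1*a_0 = -485385047919/4133638960.


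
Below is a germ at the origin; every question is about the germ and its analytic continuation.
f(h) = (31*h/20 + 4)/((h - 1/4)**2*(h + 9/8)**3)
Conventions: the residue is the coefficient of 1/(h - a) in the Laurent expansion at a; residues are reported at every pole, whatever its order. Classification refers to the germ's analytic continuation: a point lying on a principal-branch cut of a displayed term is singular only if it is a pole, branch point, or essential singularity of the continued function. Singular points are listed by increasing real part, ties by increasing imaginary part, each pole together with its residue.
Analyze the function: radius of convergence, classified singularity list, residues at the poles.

Denominator factor (h - 1/4)^2: pole of order 2 at 1/4, modulus 1/4.
Denominator factor (h + 9/8)^3: pole of order 3 at -9/8, modulus 9/8.
The radius of convergence is the smallest modulus among the singular points: 1/4.
At the order-3 pole -9/8 set g(h) = (h - (-9/8))^3*f(h) = (31*h/20 + 4)/(h - 1/4)**2.
Order-3 pole: residue = g''(a)/2; g''(-9/8) = 90368/14641, so the residue is 45184/14641.
At the order-2 pole 1/4 set g(h) = (h - (1/4))^2*f(h) = (31*h/20 + 4)/(h + 9/8)**3.
Order-2 pole: residue = g'(a); g'(1/4) = -45184/14641, so the residue is -45184/14641.
List the singular points by increasing real part (a conjugate pair: the negative imaginary part first).

Radius of convergence at 0: 1/4.
At -9/8: a pole of order 3; residue 45184/14641.
At 1/4: a pole of order 2; residue -45184/14641.


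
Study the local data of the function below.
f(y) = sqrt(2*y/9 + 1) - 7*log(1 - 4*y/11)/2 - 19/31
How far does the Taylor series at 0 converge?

Branch term (1)*sqrt(1 - y/(-9/2)): its argument vanishes at y = -9/2, a square-root branch point, modulus 9/2.
Branch term (-7/2)*log(1 - y/(11/4)): its argument vanishes at y = 11/4, a logarithmic branch point, modulus 11/4.
The radius of convergence is the smallest modulus among the singular points: 11/4.

The radius of convergence is 11/4.


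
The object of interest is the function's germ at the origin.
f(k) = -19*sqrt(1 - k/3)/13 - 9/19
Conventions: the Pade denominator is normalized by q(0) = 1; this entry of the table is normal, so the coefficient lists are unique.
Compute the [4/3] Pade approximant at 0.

Taylor coefficients needed (expand at 0): a_0 = -478/247, a_1 = 19/78, a_2 = 19/936, a_3 = 19/5616, a_4 = 95/134784, a_5 = 133/808704, a_6 = 133/3234816, a_7 = 209/19408896.
Write the denominator as Q(k) = 1 + q1*k + q2*k^2 + q3*k^3. Requiring Q*f - P = O(k^8) with deg P <= 4 kills the coefficients of k^5..k^7 in Q*f:
  k^5: a_5 + q1*a_4 + q2*a_3 + q3*a_2 = 0, i.e. 133/808704 + (95/134784)*q1 + (19/5616)*q2 + (19/936)*q3 = 0.
  k^6: a_6 + q1*a_5 + q2*a_4 + q3*a_3 = 0, i.e. 133/3234816 + (133/808704)*q1 + (95/134784)*q2 + (19/5616)*q3 = 0.
  k^7: a_7 + q1*a_6 + q2*a_5 + q3*a_4 = 0, i.e. 209/19408896 + (133/3234816)*q1 + (133/808704)*q2 + (95/134784)*q3 = 0.
Solving this linear system: q1 = -1/2, q2 = 5/72, q3 = -1/432.
The numerator is Q*f truncated at degree 4: P0 = a_0 = -478/247; P1 = a_1 + q1*a_0 = 1795/1482; P2 = a_2 + q1*a_1 + q2*a_0 = -4195/17784; P3 = a_3 + q1*a_2 + q2*a_1 + q3*a_0 = 1561/106704; P4 = a_4 + q1*a_3 + q2*a_2 + q3*a_1 = -19/134784.

The Pade approximant has numerator coefficients [-478/247, 1795/1482, -4195/17784, 1561/106704, -19/134784]; denominator coefficients [1, -1/2, 5/72, -1/432].


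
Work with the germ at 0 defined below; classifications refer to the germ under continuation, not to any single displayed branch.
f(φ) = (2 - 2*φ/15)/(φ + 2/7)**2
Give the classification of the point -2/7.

The point is a pole of order 2.

The denominator factor φ + 2/7 vanishes at -2/7 and appears to the power 2; the numerator there equals 214/105, nonzero, and no other factor vanishes.
Hence a pole whose order is the multiplicity, 2.


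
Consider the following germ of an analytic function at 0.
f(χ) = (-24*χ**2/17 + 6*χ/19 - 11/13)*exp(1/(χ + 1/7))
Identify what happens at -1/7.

The exponent 1/(χ - (-1/7)) has a pole at -1/7, so exp(1/(χ - (-1/7))) takes every nonzero value near it: an essential singularity (not a pole of any order).

The point is an essential singularity.


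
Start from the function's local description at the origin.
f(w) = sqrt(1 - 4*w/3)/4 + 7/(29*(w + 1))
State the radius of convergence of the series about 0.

The radius of convergence is 3/4.

Denominator factor (w + 1): pole of order 1 at -1, modulus 1.
Branch term (1/4)*sqrt(1 - w/(3/4)): its argument vanishes at w = 3/4, a square-root branch point, modulus 3/4.
The radius of convergence is the smallest modulus among the singular points: 3/4.


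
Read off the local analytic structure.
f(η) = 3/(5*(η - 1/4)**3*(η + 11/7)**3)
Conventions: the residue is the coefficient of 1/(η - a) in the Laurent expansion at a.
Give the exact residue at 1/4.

At the order-3 pole 1/4 set g(η) = (η - (1/4))^3*f(η) = 3/(5*(η + 11/7)**3).
Order-3 pole: residue = g''(a)/2; g''(1/4) = 68841472/191680695, so the residue is 34420736/191680695.

The residue is 34420736/191680695.


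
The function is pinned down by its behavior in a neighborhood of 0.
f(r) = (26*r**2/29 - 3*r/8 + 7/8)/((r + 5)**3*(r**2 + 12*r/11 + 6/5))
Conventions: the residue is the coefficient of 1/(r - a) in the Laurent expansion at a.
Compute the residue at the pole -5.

At the order-3 pole -5 set g(r) = (r - (-5))^3*f(r) = (26*r**2/29 - 3*r/8 + 7/8)/(r**2 + 12*r/11 + 6/5).
Order-3 pole: residue = g''(a)/2; g''(-5) = 26541240/879141641, so the residue is 13270620/879141641.

The residue is 13270620/879141641.


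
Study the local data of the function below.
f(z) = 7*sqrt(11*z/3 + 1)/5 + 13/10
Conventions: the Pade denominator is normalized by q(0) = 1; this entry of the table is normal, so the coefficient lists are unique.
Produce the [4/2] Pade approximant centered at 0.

The Pade approximant has numerator coefficients [27/10, 847/60, 41503/2160, 9317/2160, -102487/155520]; denominator coefficients [1, 77/18, 847/216].

Taylor coefficients needed (expand at 0): a_0 = 27/10, a_1 = 77/30, a_2 = -847/360, a_3 = 9317/2160, a_4 = -102487/10368, a_5 = 7891499/311040, a_6 = -86806489/1244160.
Write the denominator as Q(z) = 1 + q1*z + q2*z^2. Requiring Q*f - P = O(z^7) with deg P <= 4 kills the coefficients of z^5..z^6 in Q*f:
  z^5: a_5 + q1*a_4 + q2*a_3 = 0, i.e. 7891499/311040 + (-102487/10368)*q1 + (9317/2160)*q2 = 0.
  z^6: a_6 + q1*a_5 + q2*a_4 = 0, i.e. -86806489/1244160 + (7891499/311040)*q1 + (-102487/10368)*q2 = 0.
Solving this linear system: q1 = 77/18, q2 = 847/216.
The numerator is Q*f truncated at degree 4: P0 = a_0 = 27/10; P1 = a_1 + q1*a_0 = 847/60; P2 = a_2 + q1*a_1 + q2*a_0 = 41503/2160; P3 = a_3 + q1*a_2 + q2*a_1 = 9317/2160; P4 = a_4 + q1*a_3 + q2*a_2 = -102487/155520.


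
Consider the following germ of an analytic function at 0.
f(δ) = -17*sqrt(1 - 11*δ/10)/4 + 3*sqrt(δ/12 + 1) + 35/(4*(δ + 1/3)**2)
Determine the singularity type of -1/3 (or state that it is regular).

The point is a pole of order 2.

The denominator factor δ + 1/3 vanishes at -1/3 and appears to the power 2; the numerator there equals 35/4, nonzero, and no other factor vanishes.
The branch terms are analytic at this point.
Hence a pole whose order is the multiplicity, 2.


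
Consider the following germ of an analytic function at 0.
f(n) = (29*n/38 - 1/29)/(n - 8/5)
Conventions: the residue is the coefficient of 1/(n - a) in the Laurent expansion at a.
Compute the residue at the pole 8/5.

At the order-1 pole 8/5 set g(n) = (n - (8/5))*f(n) = 29*n/38 - 1/29.
Simple pole: residue = g(a) at a = 8/5, which is 3269/2755.

The residue is 3269/2755.


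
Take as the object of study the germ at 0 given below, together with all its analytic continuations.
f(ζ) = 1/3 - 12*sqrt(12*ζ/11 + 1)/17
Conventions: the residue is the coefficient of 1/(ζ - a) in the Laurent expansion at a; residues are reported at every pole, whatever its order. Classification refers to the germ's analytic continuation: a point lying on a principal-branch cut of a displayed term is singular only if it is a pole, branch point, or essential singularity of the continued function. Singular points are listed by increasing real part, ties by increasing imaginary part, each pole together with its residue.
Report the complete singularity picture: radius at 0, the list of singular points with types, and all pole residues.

Branch term (-12/17)*sqrt(1 - ζ/(-11/12)): its argument vanishes at ζ = -11/12, a square-root branch point, modulus 11/12.
The radius of convergence is the smallest modulus among the singular points: 11/12.

Radius of convergence at 0: 11/12.
At -11/12: an algebraic (square-root) branch point.


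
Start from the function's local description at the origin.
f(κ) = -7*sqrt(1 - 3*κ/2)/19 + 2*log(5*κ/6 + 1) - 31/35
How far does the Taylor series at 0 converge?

The radius of convergence is 2/3.

Branch term (-7/19)*sqrt(1 - κ/(2/3)): its argument vanishes at κ = 2/3, a square-root branch point, modulus 2/3.
Branch term (2)*log(1 - κ/(-6/5)): its argument vanishes at κ = -6/5, a logarithmic branch point, modulus 6/5.
The radius of convergence is the smallest modulus among the singular points: 2/3.


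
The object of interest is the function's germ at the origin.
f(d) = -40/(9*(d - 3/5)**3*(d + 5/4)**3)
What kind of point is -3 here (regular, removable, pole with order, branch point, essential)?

The point is a regular point.

Denominator factors: d - 3/5 = -18/5 at d = -3; d + 5/4 = -7/4 at d = -3 — none vanishes.
So the germ continues analytically to -3.


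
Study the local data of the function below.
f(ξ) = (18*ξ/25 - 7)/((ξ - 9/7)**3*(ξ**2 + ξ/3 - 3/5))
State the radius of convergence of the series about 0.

The radius of convergence is -1/6 + (1/30)*sqrt(565).

Denominator factor (ξ - 9/7)^3: pole of order 3 at 9/7, modulus 9/7.
Denominator factor (ξ**2 + ξ/3 - 3/5): discriminant 113/45, real irrational roots -1/6 + (1/30)*sqrt(565) and -1/6 - (1/30)*sqrt(565); poles of order 1, moduli -1/6 + (1/30)*sqrt(565) and 1/6 + (1/30)*sqrt(565).
The radius of convergence is the smallest modulus among the singular points: -1/6 + (1/30)*sqrt(565).


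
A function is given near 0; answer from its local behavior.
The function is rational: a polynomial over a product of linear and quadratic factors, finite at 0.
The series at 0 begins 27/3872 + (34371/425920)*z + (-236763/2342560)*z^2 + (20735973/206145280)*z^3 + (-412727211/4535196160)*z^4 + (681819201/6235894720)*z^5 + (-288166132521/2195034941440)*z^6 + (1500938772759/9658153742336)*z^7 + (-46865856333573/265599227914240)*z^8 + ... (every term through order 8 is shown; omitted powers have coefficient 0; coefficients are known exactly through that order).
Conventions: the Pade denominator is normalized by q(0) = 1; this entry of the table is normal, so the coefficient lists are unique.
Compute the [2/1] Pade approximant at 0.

The Pade approximant has numerator coefficients [27/3872, 436425687/4979856640, -2273967441/109556846080]; denominator coefficients [1, 767999/771672].

Taylor coefficients needed (read off): a_0 = 27/3872, a_1 = 34371/425920, a_2 = -236763/2342560, a_3 = 20735973/206145280.
Write the denominator as Q(z) = 1 + q1*z. Requiring Q*f - P = O(z^4) with deg P <= 2 kills the coefficients of z^3..z^3 in Q*f:
  z^3: a_3 + q1*a_2 = 0, i.e. 20735973/206145280 + (-236763/2342560)*q1 = 0.
Solving this linear system: q1 = 767999/771672.
The numerator is Q*f truncated at degree 2: P0 = a_0 = 27/3872; P1 = a_1 + q1*a_0 = 436425687/4979856640; P2 = a_2 + q1*a_1 = -2273967441/109556846080.


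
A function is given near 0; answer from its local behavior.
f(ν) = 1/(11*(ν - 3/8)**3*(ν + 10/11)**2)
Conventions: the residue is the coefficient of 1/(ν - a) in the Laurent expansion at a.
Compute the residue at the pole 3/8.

The residue is 16355328/163047361.

At the order-3 pole 3/8 set g(ν) = (ν - (3/8))^3*f(ν) = 1/(11*(ν + 10/11)**2).
Order-3 pole: residue = g''(a)/2; g''(3/8) = 32710656/163047361, so the residue is 16355328/163047361.


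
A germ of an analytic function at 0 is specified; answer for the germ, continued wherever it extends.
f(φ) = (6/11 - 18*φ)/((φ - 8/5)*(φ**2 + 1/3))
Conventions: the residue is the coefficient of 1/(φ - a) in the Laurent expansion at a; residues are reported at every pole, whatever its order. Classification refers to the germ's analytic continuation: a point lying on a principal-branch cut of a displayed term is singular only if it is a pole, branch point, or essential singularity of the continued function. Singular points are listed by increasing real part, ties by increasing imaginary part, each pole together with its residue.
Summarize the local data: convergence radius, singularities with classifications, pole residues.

Denominator factor (φ**2 + 1/3): discriminant -4/3, complex-conjugate roots ((1/3)*sqrt(3))*i and -((1/3)*sqrt(3))*i; poles of order 1, moduli (1/3)*sqrt(3) and (1/3)*sqrt(3).
Denominator factor (φ - 8/5): pole of order 1 at 8/5, modulus 8/5.
The radius of convergence is the smallest modulus among the singular points: (1/3)*sqrt(3).
The factor φ**2 + 1/3 splits as (φ - a)(φ - a') with a = -((1/3)*sqrt(3))*i, a' = ((1/3)*sqrt(3))*i. At the order-1 pole a set g(φ) = (φ - a)*f(φ) = [(6/11 - 18*φ)/(φ - 8/5)] / (φ - a').
Simple pole: residue = g(a) at a = -((1/3)*sqrt(3))*i, which is (1665/341) - ((405/341)*sqrt(3))*i.
The factor φ**2 + 1/3 splits as (φ - a)(φ - a') with a = ((1/3)*sqrt(3))*i, a' = -((1/3)*sqrt(3))*i. At the order-1 pole a set g(φ) = (φ - a)*f(φ) = [(6/11 - 18*φ)/(φ - 8/5)] / (φ - a').
Simple pole: residue = g(a) at a = ((1/3)*sqrt(3))*i, which is (1665/341) + ((405/341)*sqrt(3))*i.
At the order-1 pole 8/5 set g(φ) = (φ - (8/5))*f(φ) = (6/11 - 18*φ)/(φ**2 + 1/3).
Simple pole: residue = g(a) at a = 8/5, which is -3330/341.
List the singular points by increasing real part (a conjugate pair: the negative imaginary part first).

Radius of convergence at 0: (1/3)*sqrt(3).
At -((1/3)*sqrt(3))*i: a pole of order 1; residue (1665/341) - ((405/341)*sqrt(3))*i.
At ((1/3)*sqrt(3))*i: a pole of order 1; residue (1665/341) + ((405/341)*sqrt(3))*i.
At 8/5: a pole of order 1; residue -3330/341.


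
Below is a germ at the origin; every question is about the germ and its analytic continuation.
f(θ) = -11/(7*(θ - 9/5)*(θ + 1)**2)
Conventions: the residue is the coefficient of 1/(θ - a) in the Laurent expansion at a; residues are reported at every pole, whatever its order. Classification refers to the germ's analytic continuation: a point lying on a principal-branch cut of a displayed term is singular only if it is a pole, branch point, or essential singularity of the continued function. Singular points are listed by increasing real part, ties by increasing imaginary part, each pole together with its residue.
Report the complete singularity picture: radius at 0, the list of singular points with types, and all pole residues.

Denominator factor (θ - 9/5): pole of order 1 at 9/5, modulus 9/5.
Denominator factor (θ + 1)^2: pole of order 2 at -1, modulus 1.
The radius of convergence is the smallest modulus among the singular points: 1.
At the order-2 pole -1 set g(θ) = (θ - (-1))^2*f(θ) = -11/(7*(θ - 9/5)).
Order-2 pole: residue = g'(a); g'(-1) = 275/1372, so the residue is 275/1372.
At the order-1 pole 9/5 set g(θ) = (θ - (9/5))*f(θ) = -11/(7*(θ + 1)**2).
Simple pole: residue = g(a) at a = 9/5, which is -275/1372.
List the singular points by increasing real part (a conjugate pair: the negative imaginary part first).

Radius of convergence at 0: 1.
At -1: a pole of order 2; residue 275/1372.
At 9/5: a pole of order 1; residue -275/1372.


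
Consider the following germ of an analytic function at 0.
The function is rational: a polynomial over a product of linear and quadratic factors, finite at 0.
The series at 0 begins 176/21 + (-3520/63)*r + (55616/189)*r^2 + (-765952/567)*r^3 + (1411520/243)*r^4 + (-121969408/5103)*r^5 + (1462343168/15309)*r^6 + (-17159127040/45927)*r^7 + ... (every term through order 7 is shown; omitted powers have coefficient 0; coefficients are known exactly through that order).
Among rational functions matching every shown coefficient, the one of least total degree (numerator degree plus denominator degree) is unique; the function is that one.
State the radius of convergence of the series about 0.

No rational of total degree below 5 reproduces all 8 coefficients; solving the [0/5] Pade equations on them gives f(r) = -11/(7*(r - 3/4)*(r**2 + 2*r + 1/2)**2), whose expansion matches every shown term.
Denominator factor (r**2 + 2*r + 1/2)^2: discriminant 2, real irrational roots -1 + (1/2)*sqrt(2) and -1 - (1/2)*sqrt(2); poles of order 2, moduli 1 - (1/2)*sqrt(2) and 1 + (1/2)*sqrt(2).
Denominator factor (r - 3/4): pole of order 1 at 3/4, modulus 3/4.
The radius of convergence is the smallest modulus among the singular points: 1 - (1/2)*sqrt(2).

The radius of convergence is 1 - (1/2)*sqrt(2).


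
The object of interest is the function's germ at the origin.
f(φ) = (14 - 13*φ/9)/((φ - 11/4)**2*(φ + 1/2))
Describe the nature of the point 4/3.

The point is a regular point.

Denominator factors: φ + 1/2 = 11/6 at φ = 4/3; φ - 11/4 = -17/12 at φ = 4/3 — none vanishes.
So the germ continues analytically to 4/3.


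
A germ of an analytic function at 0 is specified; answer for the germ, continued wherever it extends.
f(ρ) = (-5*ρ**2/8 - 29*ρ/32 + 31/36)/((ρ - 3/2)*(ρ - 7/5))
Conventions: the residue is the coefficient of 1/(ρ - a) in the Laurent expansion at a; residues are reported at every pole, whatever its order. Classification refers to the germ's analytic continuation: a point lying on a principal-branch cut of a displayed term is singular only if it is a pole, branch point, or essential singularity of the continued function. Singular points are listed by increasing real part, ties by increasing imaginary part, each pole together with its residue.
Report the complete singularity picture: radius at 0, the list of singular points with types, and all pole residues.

Radius of convergence at 0: 7/5.
At 7/5: a pole of order 1; residue 2351/144.
At 3/2: a pole of order 1; residue -5485/288.

Denominator factor (ρ - 3/2): pole of order 1 at 3/2, modulus 3/2.
Denominator factor (ρ - 7/5): pole of order 1 at 7/5, modulus 7/5.
The radius of convergence is the smallest modulus among the singular points: 7/5.
At the order-1 pole 7/5 set g(ρ) = (ρ - (7/5))*f(ρ) = (-5*ρ**2/8 - 29*ρ/32 + 31/36)/(ρ - 3/2).
Simple pole: residue = g(a) at a = 7/5, which is 2351/144.
At the order-1 pole 3/2 set g(ρ) = (ρ - (3/2))*f(ρ) = (-5*ρ**2/8 - 29*ρ/32 + 31/36)/(ρ - 7/5).
Simple pole: residue = g(a) at a = 3/2, which is -5485/288.
List the singular points by increasing real part (a conjugate pair: the negative imaginary part first).


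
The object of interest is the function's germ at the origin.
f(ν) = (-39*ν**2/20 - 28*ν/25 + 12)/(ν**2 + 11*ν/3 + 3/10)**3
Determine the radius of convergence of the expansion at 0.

The radius of convergence is 11/6 - (1/30)*sqrt(2755).

Denominator factor (ν**2 + 11*ν/3 + 3/10)^3: discriminant 551/45, real irrational roots -11/6 + (1/30)*sqrt(2755) and -11/6 - (1/30)*sqrt(2755); poles of order 3, moduli 11/6 - (1/30)*sqrt(2755) and 11/6 + (1/30)*sqrt(2755).
The radius of convergence is the smallest modulus among the singular points: 11/6 - (1/30)*sqrt(2755).


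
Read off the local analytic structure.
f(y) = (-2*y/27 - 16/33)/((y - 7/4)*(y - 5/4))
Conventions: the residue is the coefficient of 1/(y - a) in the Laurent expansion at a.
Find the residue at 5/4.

The residue is 343/297.

At the order-1 pole 5/4 set g(y) = (y - (5/4))*f(y) = (-2*y/27 - 16/33)/(y - 7/4).
Simple pole: residue = g(a) at a = 5/4, which is 343/297.


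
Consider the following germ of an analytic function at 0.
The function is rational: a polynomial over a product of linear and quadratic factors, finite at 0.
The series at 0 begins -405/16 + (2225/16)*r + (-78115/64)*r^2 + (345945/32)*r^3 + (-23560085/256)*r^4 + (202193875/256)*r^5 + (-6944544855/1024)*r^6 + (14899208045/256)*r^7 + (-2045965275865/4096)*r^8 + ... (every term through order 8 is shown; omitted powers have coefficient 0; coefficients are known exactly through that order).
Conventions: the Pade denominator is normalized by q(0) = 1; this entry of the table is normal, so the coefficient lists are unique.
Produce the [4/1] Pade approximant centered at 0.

The Pade approximant has numerator coefficients [-405/16, -2946733025/37696136, -8174110455/301569088, 101322533005/301569088, 901215097555/1206276352]; denominator coefficients [1, 40438775/4712017].


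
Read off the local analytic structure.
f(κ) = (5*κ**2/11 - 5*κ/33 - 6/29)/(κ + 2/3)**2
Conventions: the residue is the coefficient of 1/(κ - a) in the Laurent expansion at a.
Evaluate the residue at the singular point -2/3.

At the order-2 pole -2/3 set g(κ) = (κ - (-2/3))^2*f(κ) = 5*κ**2/11 - 5*κ/33 - 6/29.
Order-2 pole: residue = g'(a); g'(-2/3) = -25/33, so the residue is -25/33.

The residue is -25/33.


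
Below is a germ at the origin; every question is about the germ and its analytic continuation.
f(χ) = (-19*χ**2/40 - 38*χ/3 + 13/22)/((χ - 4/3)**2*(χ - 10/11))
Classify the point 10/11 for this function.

The point is a pole of order 1.

The denominator factor χ - 10/11 vanishes at 10/11 and appears to the power 1; the numerator there equals -4108/363, nonzero, and no other factor vanishes.
Hence a pole whose order is the multiplicity, 1.


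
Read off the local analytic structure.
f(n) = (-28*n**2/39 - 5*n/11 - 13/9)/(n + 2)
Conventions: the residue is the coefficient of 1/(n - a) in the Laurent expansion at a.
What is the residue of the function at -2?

At the order-1 pole -2 set g(n) = (n - (-2))*f(n) = -28*n**2/39 - 5*n/11 - 13/9.
Simple pole: residue = g(a) at a = -2, which is -4385/1287.

The residue is -4385/1287.


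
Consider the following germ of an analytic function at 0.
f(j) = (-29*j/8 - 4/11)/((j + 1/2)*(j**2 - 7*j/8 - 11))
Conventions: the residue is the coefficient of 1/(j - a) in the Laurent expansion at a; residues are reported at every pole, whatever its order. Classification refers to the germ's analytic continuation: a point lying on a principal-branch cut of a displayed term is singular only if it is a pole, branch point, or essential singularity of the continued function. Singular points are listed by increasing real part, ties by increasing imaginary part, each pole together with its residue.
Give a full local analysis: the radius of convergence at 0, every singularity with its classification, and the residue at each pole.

Radius of convergence at 0: 1/2.
At 7/16 - (1/16)*sqrt(2865): a pole of order 1; residue 17/242 + (7273/693330)*sqrt(2865).
At -1/2: a pole of order 1; residue -17/121.
At 7/16 + (1/16)*sqrt(2865): a pole of order 1; residue 17/242 - (7273/693330)*sqrt(2865).
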